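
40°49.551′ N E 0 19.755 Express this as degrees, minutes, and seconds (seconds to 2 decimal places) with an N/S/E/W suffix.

40°49′33.06″ N, 0°19′45.30″ E

Lat: fractional minutes 0.55100 × 60 = 33.0600″
Lon: fractional minutes 0.75500 × 60 = 45.3000″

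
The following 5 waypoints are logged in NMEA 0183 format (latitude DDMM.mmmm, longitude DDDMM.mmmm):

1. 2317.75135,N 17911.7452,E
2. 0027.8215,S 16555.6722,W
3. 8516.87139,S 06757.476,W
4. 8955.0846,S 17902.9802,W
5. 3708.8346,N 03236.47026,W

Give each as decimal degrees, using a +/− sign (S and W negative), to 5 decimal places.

1. 23.29586, 179.19575
2. -0.46369, -165.92787
3. -85.28119, -67.95793
4. -89.91808, -179.04967
5. 37.14724, -32.60784

Point 1:
  φ: degrees = first 2 digits = 23, minutes = 17.75135; 23 + 17.75135/60 = 23.295856
  N ⇒ keep positive
  Lon: split at 3 digits → 179° and 11.7452′; 179 + 11.7452/60 = 179.195753
  E ⇒ keep positive
Point 2:
  Lat: degrees = first 2 digits = 0, minutes = 27.8215; 0 + 27.8215/60 = 0.463692
  S ⇒ negate
  Lon: degrees = first 3 digits = 165, minutes = 55.6722; 165 + 55.6722/60 = 165.927870
  W → negative
Point 3:
  Latitude: degrees = first 2 digits = 85, minutes = 16.87139; 85 + 16.87139/60 = 85.281190
  hemisphere S, so the sign is −
  Lon: degrees = first 3 digits = 67, minutes = 57.476; 67 + 57.476/60 = 67.957933
  hemisphere W, so the sign is −
Point 4:
  φ: split at 2 digits → 89° and 55.0846′; 89 + 55.0846/60 = 89.918077
  S → negative
  Longitude: degrees = first 3 digits = 179, minutes = 2.9802; 179 + 2.9802/60 = 179.049670
  W ⇒ negate
Point 5:
  Latitude: split at 2 digits → 37° and 8.8346′; 37 + 8.8346/60 = 37.147243
  N → positive
  λ: degrees = first 3 digits = 32, minutes = 36.47026; 32 + 36.47026/60 = 32.607838
  W → negative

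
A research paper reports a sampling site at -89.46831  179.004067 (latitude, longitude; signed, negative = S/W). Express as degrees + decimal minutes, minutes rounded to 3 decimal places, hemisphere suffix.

Latitude is negative → S; |value| = 89.468310
Lat: 89° + 0.468310 × 60 = 89° 28.09860′
Lon: 179° + 0.004067 × 60 = 179° 0.24402′

89° 28.099′ S, 179° 0.244′ E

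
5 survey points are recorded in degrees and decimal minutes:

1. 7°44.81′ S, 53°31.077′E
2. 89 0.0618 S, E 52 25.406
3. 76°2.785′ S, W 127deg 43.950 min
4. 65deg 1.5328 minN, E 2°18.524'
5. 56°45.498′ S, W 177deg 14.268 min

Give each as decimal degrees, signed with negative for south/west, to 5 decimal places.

Point 1:
  Latitude: 7 + 44.81/60 = 7.746833
  hemisphere S, so the sign is −
  λ: 31.077′ = 0.517950°; total 53.517950
  E ⇒ keep positive
Point 2:
  Latitude: 89 + 0.0618/60 = 89.001030
  S ⇒ negate
  λ: 52 + 25.406/60 = 52.423433
  E → positive
Point 3:
  Lat: 76 + 2.785/60 = 76.046417
  S → negative
  λ: 43.95′ = 0.732500°; total 127.732500
  W → negative
Point 4:
  Lat: 1.5328′ = 0.025547°; total 65.025547
  N → positive
  Lon: 2 + 18.524/60 = 2.308733
  E ⇒ keep positive
Point 5:
  Latitude: 45.498′ = 0.758300°; total 56.758300
  S ⇒ negate
  λ: 14.268′ = 0.237800°; total 177.237800
  W → negative

1. -7.74683, 53.51795
2. -89.00103, 52.42343
3. -76.04642, -127.73250
4. 65.02555, 2.30873
5. -56.75830, -177.23780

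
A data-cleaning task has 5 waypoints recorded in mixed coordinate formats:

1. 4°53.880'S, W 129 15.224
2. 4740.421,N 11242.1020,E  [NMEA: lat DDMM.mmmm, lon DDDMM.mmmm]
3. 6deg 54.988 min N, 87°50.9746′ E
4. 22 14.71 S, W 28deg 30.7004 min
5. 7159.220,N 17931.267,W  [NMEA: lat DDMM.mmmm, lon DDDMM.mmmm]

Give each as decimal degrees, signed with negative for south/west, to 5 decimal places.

Point 1:
  Latitude: 4 + 53.88/60 = 4.898000
  S → negative
  λ: 129 + 15.224/60 = 129.253733
  hemisphere W, so the sign is −
Point 2:
  Latitude: split at 2 digits → 47° and 40.421′; 47 + 40.421/60 = 47.673683
  N → positive
  Longitude: degrees = first 3 digits = 112, minutes = 42.102; 112 + 42.102/60 = 112.701700
  E ⇒ keep positive
Point 3:
  Latitude: 54.988′ = 0.916467°; total 6.916467
  N → positive
  Longitude: 87 + 50.9746/60 = 87.849577
  E ⇒ keep positive
Point 4:
  Lat: 22 + 14.71/60 = 22.245167
  hemisphere S, so the sign is −
  Lon: 28 + 30.7004/60 = 28.511673
  W → negative
Point 5:
  Latitude: degrees = first 2 digits = 71, minutes = 59.22; 71 + 59.22/60 = 71.987000
  N ⇒ keep positive
  Longitude: degrees = first 3 digits = 179, minutes = 31.267; 179 + 31.267/60 = 179.521117
  W → negative

1. -4.89800, -129.25373
2. 47.67368, 112.70170
3. 6.91647, 87.84958
4. -22.24517, -28.51167
5. 71.98700, -179.52112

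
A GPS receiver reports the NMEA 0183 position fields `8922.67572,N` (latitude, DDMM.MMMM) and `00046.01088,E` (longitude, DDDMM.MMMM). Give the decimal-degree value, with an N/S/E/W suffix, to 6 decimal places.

Latitude: degrees = first 2 digits = 89, minutes = 22.67572; 89 + 22.67572/60 = 89.3779287
λ: degrees = first 3 digits = 0, minutes = 46.01088; 0 + 46.01088/60 = 0.7668480

89.377929° N, 0.766848° E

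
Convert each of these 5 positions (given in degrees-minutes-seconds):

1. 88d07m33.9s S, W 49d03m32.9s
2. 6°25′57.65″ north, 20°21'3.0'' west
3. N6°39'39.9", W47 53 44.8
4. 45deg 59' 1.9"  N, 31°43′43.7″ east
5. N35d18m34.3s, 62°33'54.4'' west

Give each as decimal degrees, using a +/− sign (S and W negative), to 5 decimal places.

Point 1:
  Lat: 88° + 7/60 + 33.9/3600 = 88 + 0.116667 + 0.009417 = 88.126083
  hemisphere S, so the sign is −
  Lon: 3′ + 32.9″ = 3.54833′; 49 + 3.54833/60 = 49.059139
  W → negative
Point 2:
  φ: 6 + 25/60 + 57.65/3600 = 6.432681
  N → positive
  Longitude: 21′ + 3″ = 21.05000′; 20 + 21.05000/60 = 20.350833
  hemisphere W, so the sign is −
Point 3:
  φ: 6 + 39/60 + 39.9/3600 = 6.661083
  N ⇒ keep positive
  Lon: 53′ + 44.8″ = 53.74667′; 47 + 53.74667/60 = 47.895778
  hemisphere W, so the sign is −
Point 4:
  Lat: 45° + 59/60 + 1.9/3600 = 45 + 0.983333 + 0.000528 = 45.983861
  N → positive
  λ: 31 + 43/60 + 43.7/3600 = 31.728806
  E ⇒ keep positive
Point 5:
  Lat: 18′ + 34.3″ = 18.57167′; 35 + 18.57167/60 = 35.309528
  N ⇒ keep positive
  Lon: 62° + 33/60 + 54.4/3600 = 62 + 0.550000 + 0.015111 = 62.565111
  W ⇒ negate

1. -88.12608, -49.05914
2. 6.43268, -20.35083
3. 6.66108, -47.89578
4. 45.98386, 31.72881
5. 35.30953, -62.56511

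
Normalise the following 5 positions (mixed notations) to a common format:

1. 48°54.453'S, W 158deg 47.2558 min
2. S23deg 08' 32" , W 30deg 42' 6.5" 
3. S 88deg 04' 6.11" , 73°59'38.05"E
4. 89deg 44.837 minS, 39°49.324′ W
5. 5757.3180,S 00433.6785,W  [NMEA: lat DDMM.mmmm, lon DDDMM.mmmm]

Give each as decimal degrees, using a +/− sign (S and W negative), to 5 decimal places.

1. -48.90755, -158.78760
2. -23.14222, -30.70181
3. -88.06836, 73.99390
4. -89.74728, -39.82207
5. -57.95530, -4.56131

Point 1:
  Lat: 54.453′ = 0.907550°; total 48.907550
  S ⇒ negate
  Longitude: 47.2558′ = 0.787597°; total 158.787597
  W ⇒ negate
Point 2:
  Lat: 23° + 8/60 + 32/3600 = 23 + 0.133333 + 0.008889 = 23.142222
  S → negative
  λ: 42′ + 6.5″ = 42.10833′; 30 + 42.10833/60 = 30.701806
  hemisphere W, so the sign is −
Point 3:
  Latitude: 88° + 4/60 + 6.11/3600 = 88 + 0.066667 + 0.001697 = 88.068364
  S → negative
  λ: 73 + 59/60 + 38.05/3600 = 73.993903
  E ⇒ keep positive
Point 4:
  Latitude: 89 + 44.837/60 = 89.747283
  S → negative
  Longitude: 39 + 49.324/60 = 39.822067
  W → negative
Point 5:
  Latitude: degrees = first 2 digits = 57, minutes = 57.318; 57 + 57.318/60 = 57.955300
  S → negative
  Longitude: split at 3 digits → 004° and 33.6785′; 4 + 33.6785/60 = 4.561308
  hemisphere W, so the sign is −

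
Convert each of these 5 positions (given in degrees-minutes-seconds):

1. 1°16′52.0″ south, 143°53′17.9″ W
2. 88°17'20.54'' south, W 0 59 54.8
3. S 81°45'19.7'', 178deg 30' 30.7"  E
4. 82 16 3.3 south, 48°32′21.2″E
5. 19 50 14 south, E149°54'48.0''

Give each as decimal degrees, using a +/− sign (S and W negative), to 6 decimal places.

1. -1.281111, -143.888306
2. -88.289039, -0.998556
3. -81.755472, 178.508528
4. -82.267583, 48.539222
5. -19.837222, 149.913333

Point 1:
  Latitude: 1° + 16/60 + 52/3600 = 1 + 0.266667 + 0.014444 = 1.2811111
  S → negative
  λ: 53′ + 17.9″ = 53.29833′; 143 + 53.29833/60 = 143.8883056
  W → negative
Point 2:
  Lat: 17′ + 20.54″ = 17.34233′; 88 + 17.34233/60 = 88.2890389
  S ⇒ negate
  Lon: 0° + 59/60 + 54.8/3600 = 0 + 0.983333 + 0.015222 = 0.9985556
  hemisphere W, so the sign is −
Point 3:
  Latitude: 45′ + 19.7″ = 45.32833′; 81 + 45.32833/60 = 81.7554722
  S ⇒ negate
  Lon: 178 + 30/60 + 30.7/3600 = 178.5085278
  E ⇒ keep positive
Point 4:
  Lat: 82 + 16/60 + 3.3/3600 = 82.2675833
  S ⇒ negate
  λ: 32′ + 21.2″ = 32.35333′; 48 + 32.35333/60 = 48.5392222
  E → positive
Point 5:
  Lat: 19° + 50/60 + 14/3600 = 19 + 0.833333 + 0.003889 = 19.8372222
  S → negative
  Lon: 54′ + 48″ = 54.80000′; 149 + 54.80000/60 = 149.9133333
  E ⇒ keep positive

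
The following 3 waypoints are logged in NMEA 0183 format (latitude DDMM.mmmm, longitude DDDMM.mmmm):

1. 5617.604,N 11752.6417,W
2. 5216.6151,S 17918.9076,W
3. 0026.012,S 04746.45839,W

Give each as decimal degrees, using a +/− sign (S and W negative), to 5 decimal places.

1. 56.29340, -117.87736
2. -52.27692, -179.31513
3. -0.43353, -47.77431

Point 1:
  Lat: degrees = first 2 digits = 56, minutes = 17.604; 56 + 17.604/60 = 56.293400
  N → positive
  Longitude: degrees = first 3 digits = 117, minutes = 52.6417; 117 + 52.6417/60 = 117.877362
  W → negative
Point 2:
  φ: split at 2 digits → 52° and 16.6151′; 52 + 16.6151/60 = 52.276918
  hemisphere S, so the sign is −
  Longitude: split at 3 digits → 179° and 18.9076′; 179 + 18.9076/60 = 179.315127
  W → negative
Point 3:
  φ: degrees = first 2 digits = 0, minutes = 26.012; 0 + 26.012/60 = 0.433533
  S ⇒ negate
  λ: split at 3 digits → 047° and 46.45839′; 47 + 46.45839/60 = 47.774307
  hemisphere W, so the sign is −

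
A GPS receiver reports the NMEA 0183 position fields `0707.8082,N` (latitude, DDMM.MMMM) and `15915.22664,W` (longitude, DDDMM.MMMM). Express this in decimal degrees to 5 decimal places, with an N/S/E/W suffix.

7.13014° N, 159.25378° W

Latitude: degrees = first 2 digits = 7, minutes = 7.8082; 7 + 7.8082/60 = 7.130137
Longitude: split at 3 digits → 159° and 15.22664′; 159 + 15.22664/60 = 159.253777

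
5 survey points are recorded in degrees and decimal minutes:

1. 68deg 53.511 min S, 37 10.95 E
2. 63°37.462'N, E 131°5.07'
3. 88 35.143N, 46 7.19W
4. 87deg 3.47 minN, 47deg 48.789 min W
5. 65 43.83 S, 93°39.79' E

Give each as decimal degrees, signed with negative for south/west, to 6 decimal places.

1. -68.891850, 37.182500
2. 63.624367, 131.084500
3. 88.585717, -46.119833
4. 87.057833, -47.813150
5. -65.730500, 93.663167

Point 1:
  φ: 68 + 53.511/60 = 68.8918500
  S ⇒ negate
  λ: 37 + 10.95/60 = 37.1825000
  E ⇒ keep positive
Point 2:
  φ: 37.462′ = 0.624367°; total 63.6243667
  N → positive
  Lon: 131 + 5.07/60 = 131.0845000
  E ⇒ keep positive
Point 3:
  Lat: 88 + 35.143/60 = 88.5857167
  N ⇒ keep positive
  λ: 46 + 7.19/60 = 46.1198333
  W → negative
Point 4:
  φ: 3.47′ = 0.057833°; total 87.0578333
  N → positive
  λ: 48.789′ = 0.813150°; total 47.8131500
  W → negative
Point 5:
  Lat: 65 + 43.83/60 = 65.7305000
  S ⇒ negate
  Lon: 39.79′ = 0.663167°; total 93.6631667
  E → positive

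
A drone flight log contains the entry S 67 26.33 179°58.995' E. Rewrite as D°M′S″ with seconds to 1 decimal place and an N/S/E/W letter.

Lat: fractional minutes 0.33000 × 60 = 19.800″
λ: fractional minutes 0.99500 × 60 = 59.700″

67°26′19.8″ S, 179°58′59.7″ E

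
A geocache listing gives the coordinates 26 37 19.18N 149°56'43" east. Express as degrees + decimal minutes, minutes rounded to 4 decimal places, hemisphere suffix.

26° 37.3197′ N, 149° 56.7167′ E

Lat: seconds/60 = 0.31967; minutes = 37 + 0.31967 = 37.319667
Lon: seconds/60 = 0.71667; minutes = 56 + 0.71667 = 56.716667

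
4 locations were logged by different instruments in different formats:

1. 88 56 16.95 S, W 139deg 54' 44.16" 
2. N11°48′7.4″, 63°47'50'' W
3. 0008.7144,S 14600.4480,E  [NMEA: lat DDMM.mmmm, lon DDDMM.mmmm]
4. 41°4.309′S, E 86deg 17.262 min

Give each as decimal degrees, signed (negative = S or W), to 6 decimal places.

1. -88.938042, -139.912267
2. 11.802056, -63.797222
3. -0.145240, 146.007467
4. -41.071817, 86.287700

Point 1:
  φ: 88 + 56/60 + 16.95/3600 = 88.9380417
  S → negative
  λ: 54′ + 44.16″ = 54.73600′; 139 + 54.73600/60 = 139.9122667
  W ⇒ negate
Point 2:
  Lat: 11° + 48/60 + 7.4/3600 = 11 + 0.800000 + 0.002056 = 11.8020556
  N ⇒ keep positive
  Lon: 63 + 47/60 + 50/3600 = 63.7972222
  W → negative
Point 3:
  Latitude: split at 2 digits → 00° and 8.7144′; 0 + 8.7144/60 = 0.1452400
  S ⇒ negate
  λ: split at 3 digits → 146° and 0.448′; 146 + 0.448/60 = 146.0074667
  E ⇒ keep positive
Point 4:
  Latitude: 41 + 4.309/60 = 41.0718167
  S → negative
  λ: 86 + 17.262/60 = 86.2877000
  E → positive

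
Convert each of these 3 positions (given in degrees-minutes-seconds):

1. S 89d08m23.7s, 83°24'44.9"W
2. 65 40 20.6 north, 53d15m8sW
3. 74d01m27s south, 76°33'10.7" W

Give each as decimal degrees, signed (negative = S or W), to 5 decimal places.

1. -89.13992, -83.41247
2. 65.67239, -53.25222
3. -74.02417, -76.55297

Point 1:
  φ: 8′ + 23.7″ = 8.39500′; 89 + 8.39500/60 = 89.139917
  hemisphere S, so the sign is −
  λ: 24′ + 44.9″ = 24.74833′; 83 + 24.74833/60 = 83.412472
  hemisphere W, so the sign is −
Point 2:
  Lat: 65° + 40/60 + 20.6/3600 = 65 + 0.666667 + 0.005722 = 65.672389
  N ⇒ keep positive
  λ: 53 + 15/60 + 8/3600 = 53.252222
  hemisphere W, so the sign is −
Point 3:
  Latitude: 74° + 1/60 + 27/3600 = 74 + 0.016667 + 0.007500 = 74.024167
  hemisphere S, so the sign is −
  Lon: 33′ + 10.7″ = 33.17833′; 76 + 33.17833/60 = 76.552972
  W → negative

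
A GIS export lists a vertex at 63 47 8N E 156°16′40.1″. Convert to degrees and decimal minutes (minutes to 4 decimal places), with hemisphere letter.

63° 47.1333′ N, 156° 16.6683′ E

Latitude: seconds/60 = 0.13333; minutes = 47 + 0.13333 = 47.133333
λ: seconds/60 = 0.66833; minutes = 16 + 0.66833 = 16.668333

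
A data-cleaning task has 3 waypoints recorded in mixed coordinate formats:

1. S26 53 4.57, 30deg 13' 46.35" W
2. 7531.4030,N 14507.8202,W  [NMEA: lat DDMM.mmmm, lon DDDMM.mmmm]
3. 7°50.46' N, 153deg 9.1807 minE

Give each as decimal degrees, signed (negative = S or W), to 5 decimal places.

1. -26.88460, -30.22954
2. 75.52338, -145.13034
3. 7.84100, 153.15301

Point 1:
  Lat: 26 + 53/60 + 4.57/3600 = 26.884603
  hemisphere S, so the sign is −
  λ: 30° + 13/60 + 46.35/3600 = 30 + 0.216667 + 0.012875 = 30.229542
  W ⇒ negate
Point 2:
  φ: split at 2 digits → 75° and 31.403′; 75 + 31.403/60 = 75.523383
  N ⇒ keep positive
  Lon: degrees = first 3 digits = 145, minutes = 7.8202; 145 + 7.8202/60 = 145.130337
  hemisphere W, so the sign is −
Point 3:
  Latitude: 50.46′ = 0.841000°; total 7.841000
  N ⇒ keep positive
  Lon: 9.1807′ = 0.153012°; total 153.153012
  E ⇒ keep positive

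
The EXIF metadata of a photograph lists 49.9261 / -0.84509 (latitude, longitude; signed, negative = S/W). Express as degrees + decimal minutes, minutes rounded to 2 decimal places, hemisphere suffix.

φ: fractional part 0.926100 → 55.5660 minutes
Longitude is negative → W; |value| = 0.845090
λ: minutes = (0.845090 − 0) × 60 = 50.7054

49° 55.57′ N, 0° 50.71′ W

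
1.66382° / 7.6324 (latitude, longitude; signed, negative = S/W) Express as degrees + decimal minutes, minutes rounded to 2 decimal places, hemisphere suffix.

Lat: fractional part 0.663820 → 39.8292 minutes
Lon: fractional part 0.632400 → 37.9440 minutes

1° 39.83′ N, 7° 37.94′ E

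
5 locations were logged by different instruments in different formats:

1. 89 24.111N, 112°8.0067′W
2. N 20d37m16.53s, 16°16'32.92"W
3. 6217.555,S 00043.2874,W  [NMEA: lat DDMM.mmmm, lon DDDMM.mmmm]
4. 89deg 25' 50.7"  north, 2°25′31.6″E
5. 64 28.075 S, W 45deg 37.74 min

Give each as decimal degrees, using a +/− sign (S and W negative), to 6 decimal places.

Point 1:
  Latitude: 24.111′ = 0.401850°; total 89.4018500
  N ⇒ keep positive
  Lon: 8.0067′ = 0.133445°; total 112.1334450
  hemisphere W, so the sign is −
Point 2:
  Lat: 20 + 37/60 + 16.53/3600 = 20.6212583
  N ⇒ keep positive
  Longitude: 16° + 16/60 + 32.92/3600 = 16 + 0.266667 + 0.009144 = 16.2758111
  W → negative
Point 3:
  Latitude: degrees = first 2 digits = 62, minutes = 17.555; 62 + 17.555/60 = 62.2925833
  hemisphere S, so the sign is −
  Longitude: split at 3 digits → 000° and 43.2874′; 0 + 43.2874/60 = 0.7214567
  W → negative
Point 4:
  φ: 89 + 25/60 + 50.7/3600 = 89.4307500
  N → positive
  Lon: 2° + 25/60 + 31.6/3600 = 2 + 0.416667 + 0.008778 = 2.4254444
  E ⇒ keep positive
Point 5:
  Latitude: 28.075′ = 0.467917°; total 64.4679167
  hemisphere S, so the sign is −
  Longitude: 37.74′ = 0.629000°; total 45.6290000
  hemisphere W, so the sign is −

1. 89.401850, -112.133445
2. 20.621258, -16.275811
3. -62.292583, -0.721457
4. 89.430750, 2.425444
5. -64.467917, -45.629000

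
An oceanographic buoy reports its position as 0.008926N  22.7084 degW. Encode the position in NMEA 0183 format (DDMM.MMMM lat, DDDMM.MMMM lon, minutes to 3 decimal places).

0000.536,N / 02242.504,W

Lat: fractional part 0.008926 → 0.53556 minutes
Longitude: 22° + 0.708400 × 60 = 22° 42.50400′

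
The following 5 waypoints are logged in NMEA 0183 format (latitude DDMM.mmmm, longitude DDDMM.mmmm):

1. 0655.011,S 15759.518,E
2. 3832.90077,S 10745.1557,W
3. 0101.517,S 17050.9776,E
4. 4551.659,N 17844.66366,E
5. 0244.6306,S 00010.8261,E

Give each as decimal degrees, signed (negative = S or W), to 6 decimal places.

Point 1:
  φ: split at 2 digits → 06° and 55.011′; 6 + 55.011/60 = 6.9168500
  S → negative
  Longitude: split at 3 digits → 157° and 59.518′; 157 + 59.518/60 = 157.9919667
  E → positive
Point 2:
  φ: split at 2 digits → 38° and 32.90077′; 38 + 32.90077/60 = 38.5483462
  hemisphere S, so the sign is −
  λ: split at 3 digits → 107° and 45.1557′; 107 + 45.1557/60 = 107.7525950
  W ⇒ negate
Point 3:
  φ: degrees = first 2 digits = 1, minutes = 1.517; 1 + 1.517/60 = 1.0252833
  hemisphere S, so the sign is −
  Longitude: split at 3 digits → 170° and 50.9776′; 170 + 50.9776/60 = 170.8496267
  E → positive
Point 4:
  Latitude: split at 2 digits → 45° and 51.659′; 45 + 51.659/60 = 45.8609833
  N → positive
  λ: split at 3 digits → 178° and 44.66366′; 178 + 44.66366/60 = 178.7443943
  E ⇒ keep positive
Point 5:
  Latitude: split at 2 digits → 02° and 44.6306′; 2 + 44.6306/60 = 2.7438433
  S ⇒ negate
  Longitude: degrees = first 3 digits = 0, minutes = 10.8261; 0 + 10.8261/60 = 0.1804350
  E ⇒ keep positive

1. -6.916850, 157.991967
2. -38.548346, -107.752595
3. -1.025283, 170.849627
4. 45.860983, 178.744394
5. -2.743843, 0.180435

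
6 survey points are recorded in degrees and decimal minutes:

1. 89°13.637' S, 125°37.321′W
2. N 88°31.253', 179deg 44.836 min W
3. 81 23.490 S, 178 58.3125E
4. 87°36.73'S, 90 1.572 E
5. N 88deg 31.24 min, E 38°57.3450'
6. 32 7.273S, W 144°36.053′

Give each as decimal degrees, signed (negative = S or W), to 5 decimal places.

1. -89.22728, -125.62202
2. 88.52088, -179.74727
3. -81.39150, 178.97188
4. -87.61217, 90.02620
5. 88.52067, 38.95575
6. -32.12122, -144.60088

Point 1:
  φ: 89 + 13.637/60 = 89.227283
  hemisphere S, so the sign is −
  Lon: 37.321′ = 0.622017°; total 125.622017
  W → negative
Point 2:
  Lat: 88 + 31.253/60 = 88.520883
  N → positive
  Lon: 179 + 44.836/60 = 179.747267
  W → negative
Point 3:
  Lat: 81 + 23.49/60 = 81.391500
  S → negative
  Longitude: 178 + 58.3125/60 = 178.971875
  E → positive
Point 4:
  Lat: 36.73′ = 0.612167°; total 87.612167
  S ⇒ negate
  λ: 1.572′ = 0.026200°; total 90.026200
  E ⇒ keep positive
Point 5:
  φ: 88 + 31.24/60 = 88.520667
  N ⇒ keep positive
  λ: 38 + 57.345/60 = 38.955750
  E → positive
Point 6:
  φ: 32 + 7.273/60 = 32.121217
  hemisphere S, so the sign is −
  Lon: 36.053′ = 0.600883°; total 144.600883
  W ⇒ negate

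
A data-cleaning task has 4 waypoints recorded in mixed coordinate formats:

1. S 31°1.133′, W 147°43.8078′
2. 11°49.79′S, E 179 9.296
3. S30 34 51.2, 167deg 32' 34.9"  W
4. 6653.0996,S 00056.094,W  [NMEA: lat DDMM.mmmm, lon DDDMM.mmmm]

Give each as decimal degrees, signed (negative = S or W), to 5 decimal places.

1. -31.01888, -147.73013
2. -11.82983, 179.15493
3. -30.58089, -167.54303
4. -66.88499, -0.93490

Point 1:
  Latitude: 1.133′ = 0.018883°; total 31.018883
  S → negative
  Lon: 147 + 43.8078/60 = 147.730130
  W → negative
Point 2:
  Lat: 11 + 49.79/60 = 11.829833
  hemisphere S, so the sign is −
  λ: 179 + 9.296/60 = 179.154933
  E ⇒ keep positive
Point 3:
  φ: 30° + 34/60 + 51.2/3600 = 30 + 0.566667 + 0.014222 = 30.580889
  hemisphere S, so the sign is −
  Lon: 167° + 32/60 + 34.9/3600 = 167 + 0.533333 + 0.009694 = 167.543028
  W → negative
Point 4:
  φ: split at 2 digits → 66° and 53.0996′; 66 + 53.0996/60 = 66.884993
  S ⇒ negate
  λ: degrees = first 3 digits = 0, minutes = 56.094; 0 + 56.094/60 = 0.934900
  W → negative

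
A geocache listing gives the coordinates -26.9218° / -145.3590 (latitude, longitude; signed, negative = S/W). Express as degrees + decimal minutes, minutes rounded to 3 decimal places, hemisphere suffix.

Latitude is negative → S; |value| = 26.921800
φ: 26° + 0.921800 × 60 = 26° 55.30800′
Longitude is negative → W; |value| = 145.359000
Lon: 145° + 0.359000 × 60 = 145° 21.54000′

26° 55.308′ S, 145° 21.540′ W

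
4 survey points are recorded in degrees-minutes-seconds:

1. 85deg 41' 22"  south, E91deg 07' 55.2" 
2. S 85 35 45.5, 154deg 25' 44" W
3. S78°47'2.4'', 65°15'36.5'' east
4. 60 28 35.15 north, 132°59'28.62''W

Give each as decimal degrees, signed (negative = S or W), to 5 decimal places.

Point 1:
  Latitude: 41′ + 22″ = 41.36667′; 85 + 41.36667/60 = 85.689444
  hemisphere S, so the sign is −
  Longitude: 91° + 7/60 + 55.2/3600 = 91 + 0.116667 + 0.015333 = 91.132000
  E ⇒ keep positive
Point 2:
  Latitude: 85° + 35/60 + 45.5/3600 = 85 + 0.583333 + 0.012639 = 85.595972
  S ⇒ negate
  λ: 154 + 25/60 + 44/3600 = 154.428889
  W ⇒ negate
Point 3:
  Latitude: 47′ + 2.4″ = 47.04000′; 78 + 47.04000/60 = 78.784000
  S → negative
  Longitude: 65 + 15/60 + 36.5/3600 = 65.260139
  E → positive
Point 4:
  Latitude: 28′ + 35.15″ = 28.58583′; 60 + 28.58583/60 = 60.476431
  N ⇒ keep positive
  λ: 132 + 59/60 + 28.62/3600 = 132.991283
  hemisphere W, so the sign is −

1. -85.68944, 91.13200
2. -85.59597, -154.42889
3. -78.78400, 65.26014
4. 60.47643, -132.99128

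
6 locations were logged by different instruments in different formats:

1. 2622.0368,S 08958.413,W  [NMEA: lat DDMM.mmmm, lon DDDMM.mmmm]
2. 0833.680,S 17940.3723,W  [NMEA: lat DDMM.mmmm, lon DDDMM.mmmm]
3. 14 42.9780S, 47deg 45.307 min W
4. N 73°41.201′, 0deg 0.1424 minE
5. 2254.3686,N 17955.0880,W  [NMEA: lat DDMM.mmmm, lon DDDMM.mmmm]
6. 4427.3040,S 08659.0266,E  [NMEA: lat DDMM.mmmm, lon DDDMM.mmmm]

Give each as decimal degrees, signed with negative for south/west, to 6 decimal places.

1. -26.367280, -89.973550
2. -8.561333, -179.672872
3. -14.716300, -47.755117
4. 73.686683, 0.002373
5. 22.906143, -179.918133
6. -44.455067, 86.983777

Point 1:
  Lat: split at 2 digits → 26° and 22.0368′; 26 + 22.0368/60 = 26.3672800
  S ⇒ negate
  λ: split at 3 digits → 089° and 58.413′; 89 + 58.413/60 = 89.9735500
  W → negative
Point 2:
  Latitude: split at 2 digits → 08° and 33.68′; 8 + 33.68/60 = 8.5613333
  S → negative
  Longitude: split at 3 digits → 179° and 40.3723′; 179 + 40.3723/60 = 179.6728717
  W → negative
Point 3:
  Latitude: 14 + 42.978/60 = 14.7163000
  S → negative
  Lon: 47 + 45.307/60 = 47.7551167
  W → negative
Point 4:
  φ: 41.201′ = 0.686683°; total 73.6866833
  N → positive
  Lon: 0.1424′ = 0.002373°; total 0.0023733
  E ⇒ keep positive
Point 5:
  φ: split at 2 digits → 22° and 54.3686′; 22 + 54.3686/60 = 22.9061433
  N ⇒ keep positive
  λ: degrees = first 3 digits = 179, minutes = 55.088; 179 + 55.088/60 = 179.9181333
  W → negative
Point 6:
  φ: split at 2 digits → 44° and 27.304′; 44 + 27.304/60 = 44.4550667
  S ⇒ negate
  Lon: degrees = first 3 digits = 86, minutes = 59.0266; 86 + 59.0266/60 = 86.9837767
  E ⇒ keep positive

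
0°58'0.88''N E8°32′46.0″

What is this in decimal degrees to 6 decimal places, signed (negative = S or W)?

0.966911, 8.546111

φ: 0 + 58/60 + 0.88/3600 = 0.9669111
N → positive
Longitude: 8° + 32/60 + 46/3600 = 8 + 0.533333 + 0.012778 = 8.5461111
E → positive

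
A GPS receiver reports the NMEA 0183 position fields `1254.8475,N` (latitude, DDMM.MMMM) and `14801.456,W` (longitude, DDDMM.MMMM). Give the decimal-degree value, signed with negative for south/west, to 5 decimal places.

12.91413, -148.02427

Latitude: split at 2 digits → 12° and 54.8475′; 12 + 54.8475/60 = 12.914125
N ⇒ keep positive
λ: split at 3 digits → 148° and 1.456′; 148 + 1.456/60 = 148.024267
W ⇒ negate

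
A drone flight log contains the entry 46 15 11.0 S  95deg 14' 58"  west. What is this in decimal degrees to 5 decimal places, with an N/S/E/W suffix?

46.25306° S, 95.24944° W

φ: 15′ + 11″ = 15.18333′; 46 + 15.18333/60 = 46.253056
λ: 95 + 14/60 + 58/3600 = 95.249444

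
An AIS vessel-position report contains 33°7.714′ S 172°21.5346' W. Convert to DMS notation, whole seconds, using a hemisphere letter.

33°07′43″ S, 172°21′32″ W

Latitude: 7.71400′ → 7′ and 0.71400 × 60 = 42.84″
λ: 21.53460′ → 21′ and 0.53460 × 60 = 32.08″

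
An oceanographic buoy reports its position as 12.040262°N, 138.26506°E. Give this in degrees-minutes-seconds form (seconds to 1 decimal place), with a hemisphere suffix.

Latitude: 0.040262° → 2.41572′; 0.41572 × 60 = 24.943″
Longitude: 0.265060 × 60 = 15.90360′ → 15′, remainder × 60 = 54.216″

12°02′24.9″ N, 138°15′54.2″ E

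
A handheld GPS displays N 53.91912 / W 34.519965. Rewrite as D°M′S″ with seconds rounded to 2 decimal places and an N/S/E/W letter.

53°55′8.83″ N, 34°31′11.87″ W

Lat: whole degrees 53; 55.14720′ → 55′ and 8.8320″
Longitude: whole degrees 34; 31.19790′ → 31′ and 11.8740″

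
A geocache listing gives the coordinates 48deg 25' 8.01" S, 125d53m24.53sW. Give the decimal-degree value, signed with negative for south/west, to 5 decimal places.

-48.41889, -125.89015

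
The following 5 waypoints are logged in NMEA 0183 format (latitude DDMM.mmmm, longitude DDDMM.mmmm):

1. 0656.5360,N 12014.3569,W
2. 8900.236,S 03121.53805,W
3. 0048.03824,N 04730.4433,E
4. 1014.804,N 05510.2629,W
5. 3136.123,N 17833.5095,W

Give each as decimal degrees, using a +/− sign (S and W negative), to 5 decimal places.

Point 1:
  φ: degrees = first 2 digits = 6, minutes = 56.536; 6 + 56.536/60 = 6.942267
  N ⇒ keep positive
  λ: split at 3 digits → 120° and 14.3569′; 120 + 14.3569/60 = 120.239282
  W ⇒ negate
Point 2:
  Lat: degrees = first 2 digits = 89, minutes = 0.236; 89 + 0.236/60 = 89.003933
  S ⇒ negate
  λ: split at 3 digits → 031° and 21.53805′; 31 + 21.53805/60 = 31.358968
  W → negative
Point 3:
  φ: split at 2 digits → 00° and 48.03824′; 0 + 48.03824/60 = 0.800637
  N → positive
  Lon: degrees = first 3 digits = 47, minutes = 30.4433; 47 + 30.4433/60 = 47.507388
  E ⇒ keep positive
Point 4:
  φ: degrees = first 2 digits = 10, minutes = 14.804; 10 + 14.804/60 = 10.246733
  N ⇒ keep positive
  Longitude: degrees = first 3 digits = 55, minutes = 10.2629; 55 + 10.2629/60 = 55.171048
  W → negative
Point 5:
  Latitude: split at 2 digits → 31° and 36.123′; 31 + 36.123/60 = 31.602050
  N → positive
  Lon: split at 3 digits → 178° and 33.5095′; 178 + 33.5095/60 = 178.558492
  W → negative

1. 6.94227, -120.23928
2. -89.00393, -31.35897
3. 0.80064, 47.50739
4. 10.24673, -55.17105
5. 31.60205, -178.55849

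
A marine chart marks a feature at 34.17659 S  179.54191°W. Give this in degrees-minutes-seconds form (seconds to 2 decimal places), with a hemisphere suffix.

φ: 0.176590 × 60 = 10.59540′ → 10′, remainder × 60 = 35.7240″
Lon: whole degrees 179; 32.51460′ → 32′ and 30.8760″

34°10′35.72″ S, 179°32′30.88″ W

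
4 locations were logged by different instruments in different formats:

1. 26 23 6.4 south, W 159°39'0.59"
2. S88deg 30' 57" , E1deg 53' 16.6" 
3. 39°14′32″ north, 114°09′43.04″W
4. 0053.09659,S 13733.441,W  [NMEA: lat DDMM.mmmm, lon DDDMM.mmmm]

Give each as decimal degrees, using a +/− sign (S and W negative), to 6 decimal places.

1. -26.385111, -159.650164
2. -88.515833, 1.887944
3. 39.242222, -114.161956
4. -0.884943, -137.557350

Point 1:
  Lat: 26 + 23/60 + 6.4/3600 = 26.3851111
  S → negative
  Lon: 159 + 39/60 + 0.59/3600 = 159.6501639
  hemisphere W, so the sign is −
Point 2:
  φ: 88 + 30/60 + 57/3600 = 88.5158333
  S ⇒ negate
  Lon: 1° + 53/60 + 16.6/3600 = 1 + 0.883333 + 0.004611 = 1.8879444
  E ⇒ keep positive
Point 3:
  φ: 39° + 14/60 + 32/3600 = 39 + 0.233333 + 0.008889 = 39.2422222
  N → positive
  Longitude: 114° + 9/60 + 43.04/3600 = 114 + 0.150000 + 0.011956 = 114.1619556
  W ⇒ negate
Point 4:
  φ: degrees = first 2 digits = 0, minutes = 53.09659; 0 + 53.09659/60 = 0.8849432
  S → negative
  Longitude: split at 3 digits → 137° and 33.441′; 137 + 33.441/60 = 137.5573500
  hemisphere W, so the sign is −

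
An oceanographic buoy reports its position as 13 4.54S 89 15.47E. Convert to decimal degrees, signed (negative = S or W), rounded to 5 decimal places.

Latitude: 4.54′ = 0.075667°; total 13.075667
S ⇒ negate
Longitude: 89 + 15.47/60 = 89.257833
E ⇒ keep positive

-13.07567, 89.25783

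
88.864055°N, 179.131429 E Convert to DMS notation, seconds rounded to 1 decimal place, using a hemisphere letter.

88°51′50.6″ N, 179°07′53.1″ E

Lat: 0.864055° → 51.84330′; 0.84330 × 60 = 50.598″
Longitude: 0.131429° → 7.88574′; 0.88574 × 60 = 53.144″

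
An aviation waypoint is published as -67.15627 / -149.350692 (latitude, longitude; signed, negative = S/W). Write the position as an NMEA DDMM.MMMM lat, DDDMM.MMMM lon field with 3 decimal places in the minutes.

6709.376,S / 14921.042,W

Latitude is negative → S; |value| = 67.156270
Lat: fractional part 0.156270 → 9.37620 minutes
Longitude is negative → W; |value| = 149.350692
Longitude: fractional part 0.350692 → 21.04152 minutes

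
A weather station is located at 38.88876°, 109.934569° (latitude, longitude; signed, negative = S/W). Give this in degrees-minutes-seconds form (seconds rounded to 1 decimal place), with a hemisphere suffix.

φ: 0.888760° → 53.32560′; 0.32560 × 60 = 19.536″
λ: 0.934569° → 56.07414′; 0.07414 × 60 = 4.448″

38°53′19.5″ N, 109°56′4.4″ E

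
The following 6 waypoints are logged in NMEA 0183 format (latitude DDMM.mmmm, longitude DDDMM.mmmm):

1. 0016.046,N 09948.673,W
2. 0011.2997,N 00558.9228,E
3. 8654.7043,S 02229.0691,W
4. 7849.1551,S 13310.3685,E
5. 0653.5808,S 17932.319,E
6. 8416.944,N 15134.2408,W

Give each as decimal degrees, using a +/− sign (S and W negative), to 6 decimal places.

1. 0.267433, -99.811217
2. 0.188328, 5.982047
3. -86.911738, -22.484485
4. -78.819252, 133.172808
5. -6.893013, 179.538650
6. 84.282400, -151.570680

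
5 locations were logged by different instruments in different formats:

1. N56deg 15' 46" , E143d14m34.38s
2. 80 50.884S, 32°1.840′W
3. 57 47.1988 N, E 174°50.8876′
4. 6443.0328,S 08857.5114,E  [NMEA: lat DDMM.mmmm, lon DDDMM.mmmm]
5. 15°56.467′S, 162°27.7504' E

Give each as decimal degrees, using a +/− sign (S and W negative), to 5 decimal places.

1. 56.26278, 143.24288
2. -80.84807, -32.03067
3. 57.78665, 174.84813
4. -64.71721, 88.95852
5. -15.94112, 162.46251

Point 1:
  Latitude: 15′ + 46″ = 15.76667′; 56 + 15.76667/60 = 56.262778
  N ⇒ keep positive
  Longitude: 143 + 14/60 + 34.38/3600 = 143.242883
  E ⇒ keep positive
Point 2:
  Latitude: 80 + 50.884/60 = 80.848067
  S → negative
  Longitude: 1.84′ = 0.030667°; total 32.030667
  hemisphere W, so the sign is −
Point 3:
  Latitude: 57 + 47.1988/60 = 57.786647
  N → positive
  Longitude: 50.8876′ = 0.848127°; total 174.848127
  E ⇒ keep positive
Point 4:
  Lat: degrees = first 2 digits = 64, minutes = 43.0328; 64 + 43.0328/60 = 64.717213
  S ⇒ negate
  λ: degrees = first 3 digits = 88, minutes = 57.5114; 88 + 57.5114/60 = 88.958523
  E ⇒ keep positive
Point 5:
  Latitude: 15 + 56.467/60 = 15.941117
  hemisphere S, so the sign is −
  Longitude: 27.7504′ = 0.462507°; total 162.462507
  E ⇒ keep positive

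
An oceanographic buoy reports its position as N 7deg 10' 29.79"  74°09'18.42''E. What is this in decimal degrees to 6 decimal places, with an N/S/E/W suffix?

φ: 10′ + 29.79″ = 10.49650′; 7 + 10.49650/60 = 7.1749417
λ: 74 + 9/60 + 18.42/3600 = 74.1551167

7.174942° N, 74.155117° E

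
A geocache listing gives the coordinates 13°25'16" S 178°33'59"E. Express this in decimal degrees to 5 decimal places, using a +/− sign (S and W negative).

φ: 13 + 25/60 + 16/3600 = 13.421111
S → negative
Longitude: 178 + 33/60 + 59/3600 = 178.566389
E ⇒ keep positive

-13.42111, 178.56639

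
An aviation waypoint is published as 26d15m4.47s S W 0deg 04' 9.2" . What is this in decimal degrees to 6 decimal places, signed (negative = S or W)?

-26.251242, -0.069222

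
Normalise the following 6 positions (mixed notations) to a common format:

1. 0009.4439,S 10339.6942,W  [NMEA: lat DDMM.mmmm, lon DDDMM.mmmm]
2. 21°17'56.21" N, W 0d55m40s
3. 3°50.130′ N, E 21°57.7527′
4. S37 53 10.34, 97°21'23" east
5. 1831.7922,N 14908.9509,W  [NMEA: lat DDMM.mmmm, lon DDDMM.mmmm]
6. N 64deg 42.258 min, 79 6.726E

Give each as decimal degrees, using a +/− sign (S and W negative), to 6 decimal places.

1. -0.157398, -103.661570
2. 21.298947, -0.927778
3. 3.835500, 21.962545
4. -37.886206, 97.356389
5. 18.529870, -149.149182
6. 64.704300, 79.112100

Point 1:
  Latitude: degrees = first 2 digits = 0, minutes = 9.4439; 0 + 9.4439/60 = 0.1573983
  S → negative
  Lon: degrees = first 3 digits = 103, minutes = 39.6942; 103 + 39.6942/60 = 103.6615700
  W → negative
Point 2:
  Latitude: 21 + 17/60 + 56.21/3600 = 21.2989472
  N ⇒ keep positive
  Longitude: 0° + 55/60 + 40/3600 = 0 + 0.916667 + 0.011111 = 0.9277778
  hemisphere W, so the sign is −
Point 3:
  φ: 50.13′ = 0.835500°; total 3.8355000
  N ⇒ keep positive
  λ: 21 + 57.7527/60 = 21.9625450
  E ⇒ keep positive
Point 4:
  Latitude: 37 + 53/60 + 10.34/3600 = 37.8862056
  S → negative
  Lon: 97° + 21/60 + 23/3600 = 97 + 0.350000 + 0.006389 = 97.3563889
  E ⇒ keep positive
Point 5:
  Lat: degrees = first 2 digits = 18, minutes = 31.7922; 18 + 31.7922/60 = 18.5298700
  N ⇒ keep positive
  Longitude: degrees = first 3 digits = 149, minutes = 8.9509; 149 + 8.9509/60 = 149.1491817
  W ⇒ negate
Point 6:
  Latitude: 42.258′ = 0.704300°; total 64.7043000
  N ⇒ keep positive
  λ: 6.726′ = 0.112100°; total 79.1121000
  E → positive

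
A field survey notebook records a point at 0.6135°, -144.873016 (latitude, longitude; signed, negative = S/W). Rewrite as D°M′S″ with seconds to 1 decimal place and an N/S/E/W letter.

0°36′48.6″ N, 144°52′22.9″ W

Lat: 0.613500 × 60 = 36.81000′ → 36′, remainder × 60 = 48.600″
Longitude is negative → W; |value| = 144.873016
Longitude: 0.873016 × 60 = 52.38096′ → 52′, remainder × 60 = 22.858″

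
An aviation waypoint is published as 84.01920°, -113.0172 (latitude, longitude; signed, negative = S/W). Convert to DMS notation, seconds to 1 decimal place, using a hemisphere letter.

Lat: whole degrees 84; 1.15200′ → 1′ and 9.120″
Longitude is negative → W; |value| = 113.017200
λ: 0.017200° → 1.03200′; 0.03200 × 60 = 1.920″

84°01′9.1″ N, 113°01′1.9″ W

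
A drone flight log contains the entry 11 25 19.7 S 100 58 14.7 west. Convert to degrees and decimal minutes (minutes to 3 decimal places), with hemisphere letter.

Latitude: 25 + 19.7/60 = 25.32833′
Longitude: 58 + 14.7/60 = 58.24500′

11° 25.328′ S, 100° 58.245′ W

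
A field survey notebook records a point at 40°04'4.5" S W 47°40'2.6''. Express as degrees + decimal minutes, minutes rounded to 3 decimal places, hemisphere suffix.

40° 4.075′ S, 47° 40.043′ W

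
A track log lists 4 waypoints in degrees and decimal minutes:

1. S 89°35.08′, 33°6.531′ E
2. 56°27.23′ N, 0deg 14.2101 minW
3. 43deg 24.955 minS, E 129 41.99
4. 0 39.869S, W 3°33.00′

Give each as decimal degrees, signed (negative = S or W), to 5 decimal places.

1. -89.58467, 33.10885
2. 56.45383, -0.23684
3. -43.41592, 129.69983
4. -0.66448, -3.55000

Point 1:
  φ: 35.08′ = 0.584667°; total 89.584667
  hemisphere S, so the sign is −
  Longitude: 33 + 6.531/60 = 33.108850
  E → positive
Point 2:
  Lat: 56 + 27.23/60 = 56.453833
  N → positive
  Lon: 0 + 14.2101/60 = 0.236835
  W ⇒ negate
Point 3:
  Latitude: 24.955′ = 0.415917°; total 43.415917
  hemisphere S, so the sign is −
  Longitude: 129 + 41.99/60 = 129.699833
  E → positive
Point 4:
  Latitude: 39.869′ = 0.664483°; total 0.664483
  S → negative
  Longitude: 3 + 33/60 = 3.550000
  W → negative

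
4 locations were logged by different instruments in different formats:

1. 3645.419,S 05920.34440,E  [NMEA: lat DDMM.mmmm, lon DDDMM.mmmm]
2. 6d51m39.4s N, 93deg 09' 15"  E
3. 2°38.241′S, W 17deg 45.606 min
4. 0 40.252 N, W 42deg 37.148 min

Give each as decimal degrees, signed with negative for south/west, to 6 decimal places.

1. -36.756983, 59.339073
2. 6.860944, 93.154167
3. -2.637350, -17.760100
4. 0.670867, -42.619133

Point 1:
  Latitude: split at 2 digits → 36° and 45.419′; 36 + 45.419/60 = 36.7569833
  hemisphere S, so the sign is −
  Longitude: degrees = first 3 digits = 59, minutes = 20.3444; 59 + 20.3444/60 = 59.3390733
  E ⇒ keep positive
Point 2:
  φ: 6° + 51/60 + 39.4/3600 = 6 + 0.850000 + 0.010944 = 6.8609444
  N ⇒ keep positive
  Longitude: 93 + 9/60 + 15/3600 = 93.1541667
  E → positive
Point 3:
  Lat: 38.241′ = 0.637350°; total 2.6373500
  S ⇒ negate
  λ: 45.606′ = 0.760100°; total 17.7601000
  W ⇒ negate
Point 4:
  Latitude: 40.252′ = 0.670867°; total 0.6708667
  N ⇒ keep positive
  λ: 37.148′ = 0.619133°; total 42.6191333
  W ⇒ negate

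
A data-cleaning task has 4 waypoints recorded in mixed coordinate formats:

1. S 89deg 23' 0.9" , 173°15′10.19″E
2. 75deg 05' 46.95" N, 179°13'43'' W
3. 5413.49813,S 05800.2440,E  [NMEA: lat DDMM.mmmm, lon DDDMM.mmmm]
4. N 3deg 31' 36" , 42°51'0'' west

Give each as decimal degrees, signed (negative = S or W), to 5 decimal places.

Point 1:
  φ: 89° + 23/60 + 0.9/3600 = 89 + 0.383333 + 0.000250 = 89.383583
  hemisphere S, so the sign is −
  Longitude: 173° + 15/60 + 10.19/3600 = 173 + 0.250000 + 0.002831 = 173.252831
  E → positive
Point 2:
  Lat: 75 + 5/60 + 46.95/3600 = 75.096375
  N → positive
  Longitude: 13′ + 43″ = 13.71667′; 179 + 13.71667/60 = 179.228611
  W → negative
Point 3:
  Latitude: split at 2 digits → 54° and 13.49813′; 54 + 13.49813/60 = 54.224969
  S → negative
  λ: degrees = first 3 digits = 58, minutes = 0.244; 58 + 0.244/60 = 58.004067
  E ⇒ keep positive
Point 4:
  φ: 3 + 31/60 + 36/3600 = 3.526667
  N → positive
  Longitude: 42 + 51/60 + 0/3600 = 42.850000
  W → negative

1. -89.38358, 173.25283
2. 75.09638, -179.22861
3. -54.22497, 58.00407
4. 3.52667, -42.85000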